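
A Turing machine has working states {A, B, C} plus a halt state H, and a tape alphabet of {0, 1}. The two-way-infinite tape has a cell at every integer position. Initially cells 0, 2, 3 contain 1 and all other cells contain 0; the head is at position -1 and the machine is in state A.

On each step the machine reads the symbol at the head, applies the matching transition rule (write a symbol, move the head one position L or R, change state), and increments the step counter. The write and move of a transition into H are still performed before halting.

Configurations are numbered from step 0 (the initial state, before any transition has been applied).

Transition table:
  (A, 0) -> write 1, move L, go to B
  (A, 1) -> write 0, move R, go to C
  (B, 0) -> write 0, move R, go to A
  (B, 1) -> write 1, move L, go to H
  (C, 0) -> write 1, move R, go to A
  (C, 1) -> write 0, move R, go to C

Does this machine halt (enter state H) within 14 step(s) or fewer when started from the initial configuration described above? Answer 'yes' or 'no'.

Answer: yes

Derivation:
Step 1: in state A at pos -1, read 0 -> (A,0)->write 1,move L,goto B. Now: state=B, head=-2, tape[-3..4]=00110110 (head:  ^)
Step 2: in state B at pos -2, read 0 -> (B,0)->write 0,move R,goto A. Now: state=A, head=-1, tape[-3..4]=00110110 (head:   ^)
Step 3: in state A at pos -1, read 1 -> (A,1)->write 0,move R,goto C. Now: state=C, head=0, tape[-3..4]=00010110 (head:    ^)
Step 4: in state C at pos 0, read 1 -> (C,1)->write 0,move R,goto C. Now: state=C, head=1, tape[-3..4]=00000110 (head:     ^)
Step 5: in state C at pos 1, read 0 -> (C,0)->write 1,move R,goto A. Now: state=A, head=2, tape[-3..4]=00001110 (head:      ^)
Step 6: in state A at pos 2, read 1 -> (A,1)->write 0,move R,goto C. Now: state=C, head=3, tape[-3..4]=00001010 (head:       ^)
Step 7: in state C at pos 3, read 1 -> (C,1)->write 0,move R,goto C. Now: state=C, head=4, tape[-3..5]=000010000 (head:        ^)
Step 8: in state C at pos 4, read 0 -> (C,0)->write 1,move R,goto A. Now: state=A, head=5, tape[-3..6]=0000100100 (head:         ^)
Step 9: in state A at pos 5, read 0 -> (A,0)->write 1,move L,goto B. Now: state=B, head=4, tape[-3..6]=0000100110 (head:        ^)
Step 10: in state B at pos 4, read 1 -> (B,1)->write 1,move L,goto H. Now: state=H, head=3, tape[-3..6]=0000100110 (head:       ^)
State H reached at step 10; 10 <= 14 -> yes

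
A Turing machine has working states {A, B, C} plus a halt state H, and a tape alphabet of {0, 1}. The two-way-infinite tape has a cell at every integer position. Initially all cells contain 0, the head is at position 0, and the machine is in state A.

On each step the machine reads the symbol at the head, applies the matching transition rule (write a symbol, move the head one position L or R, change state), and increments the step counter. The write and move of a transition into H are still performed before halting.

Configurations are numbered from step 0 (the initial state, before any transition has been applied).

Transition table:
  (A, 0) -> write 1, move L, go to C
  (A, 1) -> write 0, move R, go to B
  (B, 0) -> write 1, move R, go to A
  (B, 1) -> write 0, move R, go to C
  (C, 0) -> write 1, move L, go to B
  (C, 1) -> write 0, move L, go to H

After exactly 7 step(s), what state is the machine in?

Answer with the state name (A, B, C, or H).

Step 1: in state A at pos 0, read 0 -> (A,0)->write 1,move L,goto C. Now: state=C, head=-1, tape[-2..1]=0010 (head:  ^)
Step 2: in state C at pos -1, read 0 -> (C,0)->write 1,move L,goto B. Now: state=B, head=-2, tape[-3..1]=00110 (head:  ^)
Step 3: in state B at pos -2, read 0 -> (B,0)->write 1,move R,goto A. Now: state=A, head=-1, tape[-3..1]=01110 (head:   ^)
Step 4: in state A at pos -1, read 1 -> (A,1)->write 0,move R,goto B. Now: state=B, head=0, tape[-3..1]=01010 (head:    ^)
Step 5: in state B at pos 0, read 1 -> (B,1)->write 0,move R,goto C. Now: state=C, head=1, tape[-3..2]=010000 (head:     ^)
Step 6: in state C at pos 1, read 0 -> (C,0)->write 1,move L,goto B. Now: state=B, head=0, tape[-3..2]=010010 (head:    ^)
Step 7: in state B at pos 0, read 0 -> (B,0)->write 1,move R,goto A. Now: state=A, head=1, tape[-3..2]=010110 (head:     ^)

Answer: A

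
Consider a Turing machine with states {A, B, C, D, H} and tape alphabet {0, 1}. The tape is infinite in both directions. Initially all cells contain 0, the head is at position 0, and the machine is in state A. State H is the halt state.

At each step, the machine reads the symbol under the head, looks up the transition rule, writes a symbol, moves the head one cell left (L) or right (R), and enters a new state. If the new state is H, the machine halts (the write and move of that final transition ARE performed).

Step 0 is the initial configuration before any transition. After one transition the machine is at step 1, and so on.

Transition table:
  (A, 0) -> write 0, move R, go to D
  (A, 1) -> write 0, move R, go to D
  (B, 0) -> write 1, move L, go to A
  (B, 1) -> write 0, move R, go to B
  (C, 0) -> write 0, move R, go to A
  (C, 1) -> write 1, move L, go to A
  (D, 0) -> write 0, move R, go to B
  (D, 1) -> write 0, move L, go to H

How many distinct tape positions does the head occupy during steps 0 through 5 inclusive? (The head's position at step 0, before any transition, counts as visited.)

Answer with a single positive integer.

Answer: 3

Derivation:
Step 1: in state A at pos 0, read 0 -> (A,0)->write 0,move R,goto D. Now: state=D, head=1, tape[-1..2]=0000 (head:   ^)
Step 2: in state D at pos 1, read 0 -> (D,0)->write 0,move R,goto B. Now: state=B, head=2, tape[-1..3]=00000 (head:    ^)
Step 3: in state B at pos 2, read 0 -> (B,0)->write 1,move L,goto A. Now: state=A, head=1, tape[-1..3]=00010 (head:   ^)
Step 4: in state A at pos 1, read 0 -> (A,0)->write 0,move R,goto D. Now: state=D, head=2, tape[-1..3]=00010 (head:    ^)
Step 5: in state D at pos 2, read 1 -> (D,1)->write 0,move L,goto H. Now: state=H, head=1, tape[-1..3]=00000 (head:   ^)
Head positions at steps 0..5: starting at 0, distinct positions visited = {0, 1, 2} -> 3 position(s)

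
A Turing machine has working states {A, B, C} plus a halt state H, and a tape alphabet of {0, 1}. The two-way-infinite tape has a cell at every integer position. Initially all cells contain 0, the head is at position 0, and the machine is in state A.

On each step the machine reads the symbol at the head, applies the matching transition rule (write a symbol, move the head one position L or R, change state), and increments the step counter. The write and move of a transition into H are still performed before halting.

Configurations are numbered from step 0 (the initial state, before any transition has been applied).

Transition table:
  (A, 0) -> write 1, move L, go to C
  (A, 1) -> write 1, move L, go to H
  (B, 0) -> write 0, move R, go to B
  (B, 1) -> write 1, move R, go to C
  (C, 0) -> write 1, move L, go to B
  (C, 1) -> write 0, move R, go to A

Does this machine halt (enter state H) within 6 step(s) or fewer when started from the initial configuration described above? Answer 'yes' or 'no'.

Step 1: in state A at pos 0, read 0 -> (A,0)->write 1,move L,goto C. Now: state=C, head=-1, tape[-2..1]=0010 (head:  ^)
Step 2: in state C at pos -1, read 0 -> (C,0)->write 1,move L,goto B. Now: state=B, head=-2, tape[-3..1]=00110 (head:  ^)
Step 3: in state B at pos -2, read 0 -> (B,0)->write 0,move R,goto B. Now: state=B, head=-1, tape[-3..1]=00110 (head:   ^)
Step 4: in state B at pos -1, read 1 -> (B,1)->write 1,move R,goto C. Now: state=C, head=0, tape[-3..1]=00110 (head:    ^)
Step 5: in state C at pos 0, read 1 -> (C,1)->write 0,move R,goto A. Now: state=A, head=1, tape[-3..2]=001000 (head:     ^)
Step 6: in state A at pos 1, read 0 -> (A,0)->write 1,move L,goto C. Now: state=C, head=0, tape[-3..2]=001010 (head:    ^)
After 6 step(s): state = C (not H) -> not halted within 6 -> no

Answer: no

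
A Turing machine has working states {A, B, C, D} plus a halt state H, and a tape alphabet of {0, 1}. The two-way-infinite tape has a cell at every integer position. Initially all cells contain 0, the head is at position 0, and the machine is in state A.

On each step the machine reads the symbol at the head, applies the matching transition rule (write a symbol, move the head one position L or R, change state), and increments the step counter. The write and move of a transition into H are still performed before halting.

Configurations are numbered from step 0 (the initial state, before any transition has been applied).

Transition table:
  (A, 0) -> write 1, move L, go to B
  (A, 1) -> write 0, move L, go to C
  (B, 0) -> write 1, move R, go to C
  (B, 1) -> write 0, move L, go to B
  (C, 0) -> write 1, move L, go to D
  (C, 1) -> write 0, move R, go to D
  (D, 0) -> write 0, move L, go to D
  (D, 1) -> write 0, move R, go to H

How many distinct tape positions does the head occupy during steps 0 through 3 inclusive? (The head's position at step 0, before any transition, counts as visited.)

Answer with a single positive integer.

Answer: 3

Derivation:
Step 1: in state A at pos 0, read 0 -> (A,0)->write 1,move L,goto B. Now: state=B, head=-1, tape[-2..1]=0010 (head:  ^)
Step 2: in state B at pos -1, read 0 -> (B,0)->write 1,move R,goto C. Now: state=C, head=0, tape[-2..1]=0110 (head:   ^)
Step 3: in state C at pos 0, read 1 -> (C,1)->write 0,move R,goto D. Now: state=D, head=1, tape[-2..2]=01000 (head:    ^)
Head positions at steps 0..3: starting at 0, distinct positions visited = {-1, 0, 1} -> 3 position(s)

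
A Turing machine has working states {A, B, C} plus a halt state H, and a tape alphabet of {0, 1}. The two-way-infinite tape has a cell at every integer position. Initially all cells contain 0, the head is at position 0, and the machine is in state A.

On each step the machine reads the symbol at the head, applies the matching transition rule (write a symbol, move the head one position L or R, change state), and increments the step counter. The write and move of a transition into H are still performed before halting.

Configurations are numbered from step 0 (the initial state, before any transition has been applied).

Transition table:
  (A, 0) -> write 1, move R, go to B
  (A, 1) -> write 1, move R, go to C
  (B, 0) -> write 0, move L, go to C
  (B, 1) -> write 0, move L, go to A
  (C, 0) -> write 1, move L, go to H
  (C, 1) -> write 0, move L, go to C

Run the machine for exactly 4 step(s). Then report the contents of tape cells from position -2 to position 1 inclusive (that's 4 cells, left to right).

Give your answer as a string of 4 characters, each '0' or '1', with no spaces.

Step 1: in state A at pos 0, read 0 -> (A,0)->write 1,move R,goto B. Now: state=B, head=1, tape[-1..2]=0100 (head:   ^)
Step 2: in state B at pos 1, read 0 -> (B,0)->write 0,move L,goto C. Now: state=C, head=0, tape[-1..2]=0100 (head:  ^)
Step 3: in state C at pos 0, read 1 -> (C,1)->write 0,move L,goto C. Now: state=C, head=-1, tape[-2..2]=00000 (head:  ^)
Step 4: in state C at pos -1, read 0 -> (C,0)->write 1,move L,goto H. Now: state=H, head=-2, tape[-3..2]=001000 (head:  ^)

Answer: 0100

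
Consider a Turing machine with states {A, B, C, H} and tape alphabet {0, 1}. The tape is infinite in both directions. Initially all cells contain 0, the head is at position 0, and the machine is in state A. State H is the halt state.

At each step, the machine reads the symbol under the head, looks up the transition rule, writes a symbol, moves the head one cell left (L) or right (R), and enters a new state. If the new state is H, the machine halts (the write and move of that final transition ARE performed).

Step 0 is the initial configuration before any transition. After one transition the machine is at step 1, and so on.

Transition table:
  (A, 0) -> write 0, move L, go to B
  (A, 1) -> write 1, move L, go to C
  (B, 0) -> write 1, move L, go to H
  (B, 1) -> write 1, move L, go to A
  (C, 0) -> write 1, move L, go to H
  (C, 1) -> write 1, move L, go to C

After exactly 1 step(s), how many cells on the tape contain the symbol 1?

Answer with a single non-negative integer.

Step 1: in state A at pos 0, read 0 -> (A,0)->write 0,move L,goto B. Now: state=B, head=-1, tape[-2..1]=0000 (head:  ^)
No cell contains 1 after step 1 -> 0 cell(s)

Answer: 0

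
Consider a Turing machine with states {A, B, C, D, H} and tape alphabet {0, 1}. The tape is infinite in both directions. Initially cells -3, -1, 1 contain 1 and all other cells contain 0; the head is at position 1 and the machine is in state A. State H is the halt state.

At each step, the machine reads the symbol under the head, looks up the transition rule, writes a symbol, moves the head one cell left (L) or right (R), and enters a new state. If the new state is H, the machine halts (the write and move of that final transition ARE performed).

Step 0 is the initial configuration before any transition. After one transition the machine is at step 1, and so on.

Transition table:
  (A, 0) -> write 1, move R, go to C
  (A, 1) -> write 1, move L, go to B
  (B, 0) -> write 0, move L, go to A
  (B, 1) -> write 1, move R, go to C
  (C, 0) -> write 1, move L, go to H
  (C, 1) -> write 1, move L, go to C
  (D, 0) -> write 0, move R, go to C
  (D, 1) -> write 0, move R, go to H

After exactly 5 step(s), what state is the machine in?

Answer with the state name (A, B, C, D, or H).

Step 1: in state A at pos 1, read 1 -> (A,1)->write 1,move L,goto B. Now: state=B, head=0, tape[-4..2]=0101010 (head:     ^)
Step 2: in state B at pos 0, read 0 -> (B,0)->write 0,move L,goto A. Now: state=A, head=-1, tape[-4..2]=0101010 (head:    ^)
Step 3: in state A at pos -1, read 1 -> (A,1)->write 1,move L,goto B. Now: state=B, head=-2, tape[-4..2]=0101010 (head:   ^)
Step 4: in state B at pos -2, read 0 -> (B,0)->write 0,move L,goto A. Now: state=A, head=-3, tape[-4..2]=0101010 (head:  ^)
Step 5: in state A at pos -3, read 1 -> (A,1)->write 1,move L,goto B. Now: state=B, head=-4, tape[-5..2]=00101010 (head:  ^)

Answer: B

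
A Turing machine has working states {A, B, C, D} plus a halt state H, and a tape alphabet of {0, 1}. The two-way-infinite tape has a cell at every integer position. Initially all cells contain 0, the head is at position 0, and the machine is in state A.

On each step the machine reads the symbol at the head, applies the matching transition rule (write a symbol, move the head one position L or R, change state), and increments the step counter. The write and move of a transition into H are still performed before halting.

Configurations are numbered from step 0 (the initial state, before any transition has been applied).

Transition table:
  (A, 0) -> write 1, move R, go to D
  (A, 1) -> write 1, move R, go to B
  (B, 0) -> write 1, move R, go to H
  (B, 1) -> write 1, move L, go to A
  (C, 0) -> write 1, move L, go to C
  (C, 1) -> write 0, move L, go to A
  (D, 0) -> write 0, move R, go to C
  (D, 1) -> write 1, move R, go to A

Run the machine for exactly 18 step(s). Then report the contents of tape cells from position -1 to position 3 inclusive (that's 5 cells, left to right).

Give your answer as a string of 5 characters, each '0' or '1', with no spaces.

Answer: 11111

Derivation:
Step 1: in state A at pos 0, read 0 -> (A,0)->write 1,move R,goto D. Now: state=D, head=1, tape[-1..2]=0100 (head:   ^)
Step 2: in state D at pos 1, read 0 -> (D,0)->write 0,move R,goto C. Now: state=C, head=2, tape[-1..3]=01000 (head:    ^)
Step 3: in state C at pos 2, read 0 -> (C,0)->write 1,move L,goto C. Now: state=C, head=1, tape[-1..3]=01010 (head:   ^)
Step 4: in state C at pos 1, read 0 -> (C,0)->write 1,move L,goto C. Now: state=C, head=0, tape[-1..3]=01110 (head:  ^)
Step 5: in state C at pos 0, read 1 -> (C,1)->write 0,move L,goto A. Now: state=A, head=-1, tape[-2..3]=000110 (head:  ^)
Step 6: in state A at pos -1, read 0 -> (A,0)->write 1,move R,goto D. Now: state=D, head=0, tape[-2..3]=010110 (head:   ^)
Step 7: in state D at pos 0, read 0 -> (D,0)->write 0,move R,goto C. Now: state=C, head=1, tape[-2..3]=010110 (head:    ^)
Step 8: in state C at pos 1, read 1 -> (C,1)->write 0,move L,goto A. Now: state=A, head=0, tape[-2..3]=010010 (head:   ^)
Step 9: in state A at pos 0, read 0 -> (A,0)->write 1,move R,goto D. Now: state=D, head=1, tape[-2..3]=011010 (head:    ^)
Step 10: in state D at pos 1, read 0 -> (D,0)->write 0,move R,goto C. Now: state=C, head=2, tape[-2..3]=011010 (head:     ^)
Step 11: in state C at pos 2, read 1 -> (C,1)->write 0,move L,goto A. Now: state=A, head=1, tape[-2..3]=011000 (head:    ^)
Step 12: in state A at pos 1, read 0 -> (A,0)->write 1,move R,goto D. Now: state=D, head=2, tape[-2..3]=011100 (head:     ^)
Step 13: in state D at pos 2, read 0 -> (D,0)->write 0,move R,goto C. Now: state=C, head=3, tape[-2..4]=0111000 (head:      ^)
Step 14: in state C at pos 3, read 0 -> (C,0)->write 1,move L,goto C. Now: state=C, head=2, tape[-2..4]=0111010 (head:     ^)
Step 15: in state C at pos 2, read 0 -> (C,0)->write 1,move L,goto C. Now: state=C, head=1, tape[-2..4]=0111110 (head:    ^)
Step 16: in state C at pos 1, read 1 -> (C,1)->write 0,move L,goto A. Now: state=A, head=0, tape[-2..4]=0110110 (head:   ^)
Step 17: in state A at pos 0, read 1 -> (A,1)->write 1,move R,goto B. Now: state=B, head=1, tape[-2..4]=0110110 (head:    ^)
Step 18: in state B at pos 1, read 0 -> (B,0)->write 1,move R,goto H. Now: state=H, head=2, tape[-2..4]=0111110 (head:     ^)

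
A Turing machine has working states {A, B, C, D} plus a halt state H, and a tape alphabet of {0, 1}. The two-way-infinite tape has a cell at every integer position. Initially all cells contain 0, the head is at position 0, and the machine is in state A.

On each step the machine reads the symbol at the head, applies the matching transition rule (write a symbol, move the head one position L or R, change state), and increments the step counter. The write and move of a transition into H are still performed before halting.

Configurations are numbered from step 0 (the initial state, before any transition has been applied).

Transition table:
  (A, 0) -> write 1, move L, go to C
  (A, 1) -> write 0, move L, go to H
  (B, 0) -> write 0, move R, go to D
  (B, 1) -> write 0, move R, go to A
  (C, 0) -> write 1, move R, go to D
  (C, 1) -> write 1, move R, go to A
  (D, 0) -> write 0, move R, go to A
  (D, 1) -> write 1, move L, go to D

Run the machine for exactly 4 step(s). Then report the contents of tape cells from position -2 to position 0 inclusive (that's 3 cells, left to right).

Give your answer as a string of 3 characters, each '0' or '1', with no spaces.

Answer: 011

Derivation:
Step 1: in state A at pos 0, read 0 -> (A,0)->write 1,move L,goto C. Now: state=C, head=-1, tape[-2..1]=0010 (head:  ^)
Step 2: in state C at pos -1, read 0 -> (C,0)->write 1,move R,goto D. Now: state=D, head=0, tape[-2..1]=0110 (head:   ^)
Step 3: in state D at pos 0, read 1 -> (D,1)->write 1,move L,goto D. Now: state=D, head=-1, tape[-2..1]=0110 (head:  ^)
Step 4: in state D at pos -1, read 1 -> (D,1)->write 1,move L,goto D. Now: state=D, head=-2, tape[-3..1]=00110 (head:  ^)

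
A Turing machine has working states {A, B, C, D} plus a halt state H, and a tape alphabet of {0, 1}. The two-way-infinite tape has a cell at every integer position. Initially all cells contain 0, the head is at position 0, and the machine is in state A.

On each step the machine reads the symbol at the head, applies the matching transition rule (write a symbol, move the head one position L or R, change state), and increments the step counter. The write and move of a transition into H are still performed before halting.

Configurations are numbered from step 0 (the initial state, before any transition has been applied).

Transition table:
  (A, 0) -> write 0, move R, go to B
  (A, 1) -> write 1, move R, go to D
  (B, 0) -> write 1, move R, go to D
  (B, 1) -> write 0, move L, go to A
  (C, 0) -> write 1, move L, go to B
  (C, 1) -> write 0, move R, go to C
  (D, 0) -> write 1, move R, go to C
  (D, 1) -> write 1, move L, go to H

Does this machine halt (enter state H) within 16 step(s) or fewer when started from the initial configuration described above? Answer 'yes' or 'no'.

Step 1: in state A at pos 0, read 0 -> (A,0)->write 0,move R,goto B. Now: state=B, head=1, tape[-1..2]=0000 (head:   ^)
Step 2: in state B at pos 1, read 0 -> (B,0)->write 1,move R,goto D. Now: state=D, head=2, tape[-1..3]=00100 (head:    ^)
Step 3: in state D at pos 2, read 0 -> (D,0)->write 1,move R,goto C. Now: state=C, head=3, tape[-1..4]=001100 (head:     ^)
Step 4: in state C at pos 3, read 0 -> (C,0)->write 1,move L,goto B. Now: state=B, head=2, tape[-1..4]=001110 (head:    ^)
Step 5: in state B at pos 2, read 1 -> (B,1)->write 0,move L,goto A. Now: state=A, head=1, tape[-1..4]=001010 (head:   ^)
Step 6: in state A at pos 1, read 1 -> (A,1)->write 1,move R,goto D. Now: state=D, head=2, tape[-1..4]=001010 (head:    ^)
Step 7: in state D at pos 2, read 0 -> (D,0)->write 1,move R,goto C. Now: state=C, head=3, tape[-1..4]=001110 (head:     ^)
Step 8: in state C at pos 3, read 1 -> (C,1)->write 0,move R,goto C. Now: state=C, head=4, tape[-1..5]=0011000 (head:      ^)
Step 9: in state C at pos 4, read 0 -> (C,0)->write 1,move L,goto B. Now: state=B, head=3, tape[-1..5]=0011010 (head:     ^)
Step 10: in state B at pos 3, read 0 -> (B,0)->write 1,move R,goto D. Now: state=D, head=4, tape[-1..5]=0011110 (head:      ^)
Step 11: in state D at pos 4, read 1 -> (D,1)->write 1,move L,goto H. Now: state=H, head=3, tape[-1..5]=0011110 (head:     ^)
State H reached at step 11; 11 <= 16 -> yes

Answer: yes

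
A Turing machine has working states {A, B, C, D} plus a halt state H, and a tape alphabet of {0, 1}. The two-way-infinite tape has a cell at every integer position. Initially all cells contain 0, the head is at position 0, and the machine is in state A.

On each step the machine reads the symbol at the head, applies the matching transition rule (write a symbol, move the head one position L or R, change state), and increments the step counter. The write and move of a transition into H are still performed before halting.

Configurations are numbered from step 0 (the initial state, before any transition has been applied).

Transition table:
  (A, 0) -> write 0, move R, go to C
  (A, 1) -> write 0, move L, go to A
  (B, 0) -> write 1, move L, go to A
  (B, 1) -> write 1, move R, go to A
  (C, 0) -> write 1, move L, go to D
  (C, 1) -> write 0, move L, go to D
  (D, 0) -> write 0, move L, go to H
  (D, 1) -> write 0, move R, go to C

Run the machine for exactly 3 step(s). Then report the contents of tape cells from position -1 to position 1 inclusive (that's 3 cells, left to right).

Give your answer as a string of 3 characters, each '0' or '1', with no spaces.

Answer: 001

Derivation:
Step 1: in state A at pos 0, read 0 -> (A,0)->write 0,move R,goto C. Now: state=C, head=1, tape[-1..2]=0000 (head:   ^)
Step 2: in state C at pos 1, read 0 -> (C,0)->write 1,move L,goto D. Now: state=D, head=0, tape[-1..2]=0010 (head:  ^)
Step 3: in state D at pos 0, read 0 -> (D,0)->write 0,move L,goto H. Now: state=H, head=-1, tape[-2..2]=00010 (head:  ^)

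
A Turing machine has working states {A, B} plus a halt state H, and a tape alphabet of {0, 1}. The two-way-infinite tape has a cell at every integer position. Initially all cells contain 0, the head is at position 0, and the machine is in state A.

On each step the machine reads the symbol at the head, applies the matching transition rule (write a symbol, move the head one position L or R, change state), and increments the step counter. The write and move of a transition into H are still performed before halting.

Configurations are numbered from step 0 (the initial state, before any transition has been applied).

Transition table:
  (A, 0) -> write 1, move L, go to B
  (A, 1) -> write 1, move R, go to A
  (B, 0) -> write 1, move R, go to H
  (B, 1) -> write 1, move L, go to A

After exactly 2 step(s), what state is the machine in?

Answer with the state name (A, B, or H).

Answer: H

Derivation:
Step 1: in state A at pos 0, read 0 -> (A,0)->write 1,move L,goto B. Now: state=B, head=-1, tape[-2..1]=0010 (head:  ^)
Step 2: in state B at pos -1, read 0 -> (B,0)->write 1,move R,goto H. Now: state=H, head=0, tape[-2..1]=0110 (head:   ^)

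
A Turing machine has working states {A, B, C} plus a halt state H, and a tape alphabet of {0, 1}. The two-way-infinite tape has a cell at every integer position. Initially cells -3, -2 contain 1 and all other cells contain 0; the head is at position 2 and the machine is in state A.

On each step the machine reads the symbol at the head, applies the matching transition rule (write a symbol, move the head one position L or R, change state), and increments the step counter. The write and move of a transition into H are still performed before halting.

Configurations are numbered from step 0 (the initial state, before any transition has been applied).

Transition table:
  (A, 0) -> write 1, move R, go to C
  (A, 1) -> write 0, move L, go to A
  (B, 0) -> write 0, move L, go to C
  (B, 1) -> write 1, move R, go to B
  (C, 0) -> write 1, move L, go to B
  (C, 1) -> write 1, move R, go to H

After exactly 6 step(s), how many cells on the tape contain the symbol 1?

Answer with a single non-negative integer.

Step 1: in state A at pos 2, read 0 -> (A,0)->write 1,move R,goto C. Now: state=C, head=3, tape[-4..4]=011000100 (head:        ^)
Step 2: in state C at pos 3, read 0 -> (C,0)->write 1,move L,goto B. Now: state=B, head=2, tape[-4..4]=011000110 (head:       ^)
Step 3: in state B at pos 2, read 1 -> (B,1)->write 1,move R,goto B. Now: state=B, head=3, tape[-4..4]=011000110 (head:        ^)
Step 4: in state B at pos 3, read 1 -> (B,1)->write 1,move R,goto B. Now: state=B, head=4, tape[-4..5]=0110001100 (head:         ^)
Step 5: in state B at pos 4, read 0 -> (B,0)->write 0,move L,goto C. Now: state=C, head=3, tape[-4..5]=0110001100 (head:        ^)
Step 6: in state C at pos 3, read 1 -> (C,1)->write 1,move R,goto H. Now: state=H, head=4, tape[-4..5]=0110001100 (head:         ^)
Cells containing 1 after step 6: {-3, -2, 2, 3} -> 4 cell(s)

Answer: 4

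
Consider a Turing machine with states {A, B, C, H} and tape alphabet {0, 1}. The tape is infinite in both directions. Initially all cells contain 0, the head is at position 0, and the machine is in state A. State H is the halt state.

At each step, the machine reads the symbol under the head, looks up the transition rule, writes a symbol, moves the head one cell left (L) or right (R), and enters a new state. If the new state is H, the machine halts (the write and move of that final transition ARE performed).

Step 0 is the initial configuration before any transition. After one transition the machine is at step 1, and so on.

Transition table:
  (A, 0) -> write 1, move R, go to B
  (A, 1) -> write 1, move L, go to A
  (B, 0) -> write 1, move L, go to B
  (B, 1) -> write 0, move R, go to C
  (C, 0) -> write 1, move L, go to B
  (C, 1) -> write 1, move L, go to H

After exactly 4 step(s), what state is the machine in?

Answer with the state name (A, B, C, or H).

Step 1: in state A at pos 0, read 0 -> (A,0)->write 1,move R,goto B. Now: state=B, head=1, tape[-1..2]=0100 (head:   ^)
Step 2: in state B at pos 1, read 0 -> (B,0)->write 1,move L,goto B. Now: state=B, head=0, tape[-1..2]=0110 (head:  ^)
Step 3: in state B at pos 0, read 1 -> (B,1)->write 0,move R,goto C. Now: state=C, head=1, tape[-1..2]=0010 (head:   ^)
Step 4: in state C at pos 1, read 1 -> (C,1)->write 1,move L,goto H. Now: state=H, head=0, tape[-1..2]=0010 (head:  ^)

Answer: H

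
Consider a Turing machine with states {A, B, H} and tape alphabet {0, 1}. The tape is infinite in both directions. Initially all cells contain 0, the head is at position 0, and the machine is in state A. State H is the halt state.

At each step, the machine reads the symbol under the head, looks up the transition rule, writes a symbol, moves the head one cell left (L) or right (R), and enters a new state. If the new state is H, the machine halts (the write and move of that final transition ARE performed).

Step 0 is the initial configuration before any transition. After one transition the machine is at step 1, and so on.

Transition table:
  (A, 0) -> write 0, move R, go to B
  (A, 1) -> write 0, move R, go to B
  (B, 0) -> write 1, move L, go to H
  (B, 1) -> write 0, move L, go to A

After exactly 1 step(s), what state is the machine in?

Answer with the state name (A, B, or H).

Step 1: in state A at pos 0, read 0 -> (A,0)->write 0,move R,goto B. Now: state=B, head=1, tape[-1..2]=0000 (head:   ^)

Answer: B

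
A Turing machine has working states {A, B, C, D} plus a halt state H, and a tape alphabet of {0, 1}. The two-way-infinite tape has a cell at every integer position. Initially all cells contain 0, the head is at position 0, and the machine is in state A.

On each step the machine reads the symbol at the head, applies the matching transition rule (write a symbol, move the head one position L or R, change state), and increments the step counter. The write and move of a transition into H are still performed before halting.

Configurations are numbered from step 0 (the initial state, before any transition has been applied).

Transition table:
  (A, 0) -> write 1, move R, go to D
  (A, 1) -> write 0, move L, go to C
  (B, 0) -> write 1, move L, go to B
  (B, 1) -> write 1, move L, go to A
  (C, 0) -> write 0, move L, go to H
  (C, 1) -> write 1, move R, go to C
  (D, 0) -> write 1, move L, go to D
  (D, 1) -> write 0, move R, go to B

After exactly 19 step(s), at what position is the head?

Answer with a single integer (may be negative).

Answer: 1

Derivation:
Step 1: in state A at pos 0, read 0 -> (A,0)->write 1,move R,goto D. Now: state=D, head=1, tape[-1..2]=0100 (head:   ^)
Step 2: in state D at pos 1, read 0 -> (D,0)->write 1,move L,goto D. Now: state=D, head=0, tape[-1..2]=0110 (head:  ^)
Step 3: in state D at pos 0, read 1 -> (D,1)->write 0,move R,goto B. Now: state=B, head=1, tape[-1..2]=0010 (head:   ^)
Step 4: in state B at pos 1, read 1 -> (B,1)->write 1,move L,goto A. Now: state=A, head=0, tape[-1..2]=0010 (head:  ^)
Step 5: in state A at pos 0, read 0 -> (A,0)->write 1,move R,goto D. Now: state=D, head=1, tape[-1..2]=0110 (head:   ^)
Step 6: in state D at pos 1, read 1 -> (D,1)->write 0,move R,goto B. Now: state=B, head=2, tape[-1..3]=01000 (head:    ^)
Step 7: in state B at pos 2, read 0 -> (B,0)->write 1,move L,goto B. Now: state=B, head=1, tape[-1..3]=01010 (head:   ^)
Step 8: in state B at pos 1, read 0 -> (B,0)->write 1,move L,goto B. Now: state=B, head=0, tape[-1..3]=01110 (head:  ^)
Step 9: in state B at pos 0, read 1 -> (B,1)->write 1,move L,goto A. Now: state=A, head=-1, tape[-2..3]=001110 (head:  ^)
Step 10: in state A at pos -1, read 0 -> (A,0)->write 1,move R,goto D. Now: state=D, head=0, tape[-2..3]=011110 (head:   ^)
Step 11: in state D at pos 0, read 1 -> (D,1)->write 0,move R,goto B. Now: state=B, head=1, tape[-2..3]=010110 (head:    ^)
Step 12: in state B at pos 1, read 1 -> (B,1)->write 1,move L,goto A. Now: state=A, head=0, tape[-2..3]=010110 (head:   ^)
Step 13: in state A at pos 0, read 0 -> (A,0)->write 1,move R,goto D. Now: state=D, head=1, tape[-2..3]=011110 (head:    ^)
Step 14: in state D at pos 1, read 1 -> (D,1)->write 0,move R,goto B. Now: state=B, head=2, tape[-2..3]=011010 (head:     ^)
Step 15: in state B at pos 2, read 1 -> (B,1)->write 1,move L,goto A. Now: state=A, head=1, tape[-2..3]=011010 (head:    ^)
Step 16: in state A at pos 1, read 0 -> (A,0)->write 1,move R,goto D. Now: state=D, head=2, tape[-2..3]=011110 (head:     ^)
Step 17: in state D at pos 2, read 1 -> (D,1)->write 0,move R,goto B. Now: state=B, head=3, tape[-2..4]=0111000 (head:      ^)
Step 18: in state B at pos 3, read 0 -> (B,0)->write 1,move L,goto B. Now: state=B, head=2, tape[-2..4]=0111010 (head:     ^)
Step 19: in state B at pos 2, read 0 -> (B,0)->write 1,move L,goto B. Now: state=B, head=1, tape[-2..4]=0111110 (head:    ^)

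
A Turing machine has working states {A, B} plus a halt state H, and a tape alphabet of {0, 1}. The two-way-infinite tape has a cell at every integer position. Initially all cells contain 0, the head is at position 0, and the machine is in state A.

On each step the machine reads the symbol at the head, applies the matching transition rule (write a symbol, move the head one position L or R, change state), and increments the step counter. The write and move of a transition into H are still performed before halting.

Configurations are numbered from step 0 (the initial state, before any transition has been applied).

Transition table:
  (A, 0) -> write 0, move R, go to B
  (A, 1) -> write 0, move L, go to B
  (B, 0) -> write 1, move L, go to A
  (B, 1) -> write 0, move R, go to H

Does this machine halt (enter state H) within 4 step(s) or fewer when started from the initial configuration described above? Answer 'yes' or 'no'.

Step 1: in state A at pos 0, read 0 -> (A,0)->write 0,move R,goto B. Now: state=B, head=1, tape[-1..2]=0000 (head:   ^)
Step 2: in state B at pos 1, read 0 -> (B,0)->write 1,move L,goto A. Now: state=A, head=0, tape[-1..2]=0010 (head:  ^)
Step 3: in state A at pos 0, read 0 -> (A,0)->write 0,move R,goto B. Now: state=B, head=1, tape[-1..2]=0010 (head:   ^)
Step 4: in state B at pos 1, read 1 -> (B,1)->write 0,move R,goto H. Now: state=H, head=2, tape[-1..3]=00000 (head:    ^)
State H reached at step 4; 4 <= 4 -> yes

Answer: yes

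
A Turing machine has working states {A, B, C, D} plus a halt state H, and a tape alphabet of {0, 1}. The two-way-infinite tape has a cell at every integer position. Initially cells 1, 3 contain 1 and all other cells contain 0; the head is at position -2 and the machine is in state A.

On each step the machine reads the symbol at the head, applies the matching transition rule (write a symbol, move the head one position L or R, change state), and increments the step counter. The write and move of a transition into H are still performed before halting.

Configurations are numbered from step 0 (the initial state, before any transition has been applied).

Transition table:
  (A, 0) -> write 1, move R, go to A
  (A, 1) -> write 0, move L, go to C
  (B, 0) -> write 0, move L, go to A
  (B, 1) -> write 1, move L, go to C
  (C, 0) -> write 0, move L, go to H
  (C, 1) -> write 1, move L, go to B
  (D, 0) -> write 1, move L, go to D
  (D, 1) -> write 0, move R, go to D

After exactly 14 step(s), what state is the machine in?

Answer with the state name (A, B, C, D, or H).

Step 1: in state A at pos -2, read 0 -> (A,0)->write 1,move R,goto A. Now: state=A, head=-1, tape[-3..4]=01001010 (head:   ^)
Step 2: in state A at pos -1, read 0 -> (A,0)->write 1,move R,goto A. Now: state=A, head=0, tape[-3..4]=01101010 (head:    ^)
Step 3: in state A at pos 0, read 0 -> (A,0)->write 1,move R,goto A. Now: state=A, head=1, tape[-3..4]=01111010 (head:     ^)
Step 4: in state A at pos 1, read 1 -> (A,1)->write 0,move L,goto C. Now: state=C, head=0, tape[-3..4]=01110010 (head:    ^)
Step 5: in state C at pos 0, read 1 -> (C,1)->write 1,move L,goto B. Now: state=B, head=-1, tape[-3..4]=01110010 (head:   ^)
Step 6: in state B at pos -1, read 1 -> (B,1)->write 1,move L,goto C. Now: state=C, head=-2, tape[-3..4]=01110010 (head:  ^)
Step 7: in state C at pos -2, read 1 -> (C,1)->write 1,move L,goto B. Now: state=B, head=-3, tape[-4..4]=001110010 (head:  ^)
Step 8: in state B at pos -3, read 0 -> (B,0)->write 0,move L,goto A. Now: state=A, head=-4, tape[-5..4]=0001110010 (head:  ^)
Step 9: in state A at pos -4, read 0 -> (A,0)->write 1,move R,goto A. Now: state=A, head=-3, tape[-5..4]=0101110010 (head:   ^)
Step 10: in state A at pos -3, read 0 -> (A,0)->write 1,move R,goto A. Now: state=A, head=-2, tape[-5..4]=0111110010 (head:    ^)
Step 11: in state A at pos -2, read 1 -> (A,1)->write 0,move L,goto C. Now: state=C, head=-3, tape[-5..4]=0110110010 (head:   ^)
Step 12: in state C at pos -3, read 1 -> (C,1)->write 1,move L,goto B. Now: state=B, head=-4, tape[-5..4]=0110110010 (head:  ^)
Step 13: in state B at pos -4, read 1 -> (B,1)->write 1,move L,goto C. Now: state=C, head=-5, tape[-6..4]=00110110010 (head:  ^)
Step 14: in state C at pos -5, read 0 -> (C,0)->write 0,move L,goto H. Now: state=H, head=-6, tape[-7..4]=000110110010 (head:  ^)

Answer: H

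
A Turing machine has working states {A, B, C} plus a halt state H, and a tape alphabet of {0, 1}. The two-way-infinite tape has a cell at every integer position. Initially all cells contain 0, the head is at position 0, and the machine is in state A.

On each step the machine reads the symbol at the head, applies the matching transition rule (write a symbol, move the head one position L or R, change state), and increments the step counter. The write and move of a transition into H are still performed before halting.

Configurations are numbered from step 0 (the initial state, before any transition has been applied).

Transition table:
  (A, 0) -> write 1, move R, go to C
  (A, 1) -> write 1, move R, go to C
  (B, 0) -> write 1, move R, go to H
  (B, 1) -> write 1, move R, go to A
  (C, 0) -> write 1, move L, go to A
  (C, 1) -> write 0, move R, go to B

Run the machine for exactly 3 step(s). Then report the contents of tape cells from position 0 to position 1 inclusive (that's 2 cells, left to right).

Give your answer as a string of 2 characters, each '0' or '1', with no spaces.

Step 1: in state A at pos 0, read 0 -> (A,0)->write 1,move R,goto C. Now: state=C, head=1, tape[-1..2]=0100 (head:   ^)
Step 2: in state C at pos 1, read 0 -> (C,0)->write 1,move L,goto A. Now: state=A, head=0, tape[-1..2]=0110 (head:  ^)
Step 3: in state A at pos 0, read 1 -> (A,1)->write 1,move R,goto C. Now: state=C, head=1, tape[-1..2]=0110 (head:   ^)

Answer: 11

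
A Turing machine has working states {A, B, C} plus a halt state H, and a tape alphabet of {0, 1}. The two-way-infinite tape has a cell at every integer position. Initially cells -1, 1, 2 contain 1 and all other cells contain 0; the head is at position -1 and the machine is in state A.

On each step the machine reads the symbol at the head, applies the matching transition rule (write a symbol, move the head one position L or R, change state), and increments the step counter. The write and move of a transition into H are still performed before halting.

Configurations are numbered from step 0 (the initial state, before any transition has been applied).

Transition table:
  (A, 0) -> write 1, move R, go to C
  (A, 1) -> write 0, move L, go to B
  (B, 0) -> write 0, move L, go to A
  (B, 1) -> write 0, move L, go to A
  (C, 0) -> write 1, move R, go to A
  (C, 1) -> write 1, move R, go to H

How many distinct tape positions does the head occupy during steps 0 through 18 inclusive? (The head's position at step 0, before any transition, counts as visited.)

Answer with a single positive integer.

Answer: 7

Derivation:
Step 1: in state A at pos -1, read 1 -> (A,1)->write 0,move L,goto B. Now: state=B, head=-2, tape[-3..3]=0000110 (head:  ^)
Step 2: in state B at pos -2, read 0 -> (B,0)->write 0,move L,goto A. Now: state=A, head=-3, tape[-4..3]=00000110 (head:  ^)
Step 3: in state A at pos -3, read 0 -> (A,0)->write 1,move R,goto C. Now: state=C, head=-2, tape[-4..3]=01000110 (head:   ^)
Step 4: in state C at pos -2, read 0 -> (C,0)->write 1,move R,goto A. Now: state=A, head=-1, tape[-4..3]=01100110 (head:    ^)
Step 5: in state A at pos -1, read 0 -> (A,0)->write 1,move R,goto C. Now: state=C, head=0, tape[-4..3]=01110110 (head:     ^)
Step 6: in state C at pos 0, read 0 -> (C,0)->write 1,move R,goto A. Now: state=A, head=1, tape[-4..3]=01111110 (head:      ^)
Step 7: in state A at pos 1, read 1 -> (A,1)->write 0,move L,goto B. Now: state=B, head=0, tape[-4..3]=01111010 (head:     ^)
Step 8: in state B at pos 0, read 1 -> (B,1)->write 0,move L,goto A. Now: state=A, head=-1, tape[-4..3]=01110010 (head:    ^)
Step 9: in state A at pos -1, read 1 -> (A,1)->write 0,move L,goto B. Now: state=B, head=-2, tape[-4..3]=01100010 (head:   ^)
Step 10: in state B at pos -2, read 1 -> (B,1)->write 0,move L,goto A. Now: state=A, head=-3, tape[-4..3]=01000010 (head:  ^)
Step 11: in state A at pos -3, read 1 -> (A,1)->write 0,move L,goto B. Now: state=B, head=-4, tape[-5..3]=000000010 (head:  ^)
Step 12: in state B at pos -4, read 0 -> (B,0)->write 0,move L,goto A. Now: state=A, head=-5, tape[-6..3]=0000000010 (head:  ^)
Step 13: in state A at pos -5, read 0 -> (A,0)->write 1,move R,goto C. Now: state=C, head=-4, tape[-6..3]=0100000010 (head:   ^)
Step 14: in state C at pos -4, read 0 -> (C,0)->write 1,move R,goto A. Now: state=A, head=-3, tape[-6..3]=0110000010 (head:    ^)
Step 15: in state A at pos -3, read 0 -> (A,0)->write 1,move R,goto C. Now: state=C, head=-2, tape[-6..3]=0111000010 (head:     ^)
Step 16: in state C at pos -2, read 0 -> (C,0)->write 1,move R,goto A. Now: state=A, head=-1, tape[-6..3]=0111100010 (head:      ^)
Step 17: in state A at pos -1, read 0 -> (A,0)->write 1,move R,goto C. Now: state=C, head=0, tape[-6..3]=0111110010 (head:       ^)
Step 18: in state C at pos 0, read 0 -> (C,0)->write 1,move R,goto A. Now: state=A, head=1, tape[-6..3]=0111111010 (head:        ^)
Head positions at steps 0..18: starting at -1, distinct positions visited = {-5, -4, -3, -2, -1, 0, 1} -> 7 position(s)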